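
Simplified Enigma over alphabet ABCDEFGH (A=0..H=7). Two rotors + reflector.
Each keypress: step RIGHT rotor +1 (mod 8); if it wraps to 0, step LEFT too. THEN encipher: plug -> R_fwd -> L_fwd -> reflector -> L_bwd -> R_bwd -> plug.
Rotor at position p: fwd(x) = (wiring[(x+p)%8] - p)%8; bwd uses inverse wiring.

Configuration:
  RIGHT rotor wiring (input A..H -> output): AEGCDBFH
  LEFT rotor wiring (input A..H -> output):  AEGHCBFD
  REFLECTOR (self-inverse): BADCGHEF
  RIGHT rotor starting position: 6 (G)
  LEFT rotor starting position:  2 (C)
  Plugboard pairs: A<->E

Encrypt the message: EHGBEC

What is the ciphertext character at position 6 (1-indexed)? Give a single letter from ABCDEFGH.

Char 1 ('E'): step: R->7, L=2; E->plug->A->R->A->L->E->refl->G->L'->G->R'->H->plug->H
Char 2 ('H'): step: R->0, L->3 (L advanced); H->plug->H->R->H->L->D->refl->C->L'->D->R'->E->plug->A
Char 3 ('G'): step: R->1, L=3; G->plug->G->R->G->L->B->refl->A->L'->E->R'->F->plug->F
Char 4 ('B'): step: R->2, L=3; B->plug->B->R->A->L->E->refl->G->L'->C->R'->H->plug->H
Char 5 ('E'): step: R->3, L=3; E->plug->A->R->H->L->D->refl->C->L'->D->R'->H->plug->H
Char 6 ('C'): step: R->4, L=3; C->plug->C->R->B->L->H->refl->F->L'->F->R'->B->plug->B

B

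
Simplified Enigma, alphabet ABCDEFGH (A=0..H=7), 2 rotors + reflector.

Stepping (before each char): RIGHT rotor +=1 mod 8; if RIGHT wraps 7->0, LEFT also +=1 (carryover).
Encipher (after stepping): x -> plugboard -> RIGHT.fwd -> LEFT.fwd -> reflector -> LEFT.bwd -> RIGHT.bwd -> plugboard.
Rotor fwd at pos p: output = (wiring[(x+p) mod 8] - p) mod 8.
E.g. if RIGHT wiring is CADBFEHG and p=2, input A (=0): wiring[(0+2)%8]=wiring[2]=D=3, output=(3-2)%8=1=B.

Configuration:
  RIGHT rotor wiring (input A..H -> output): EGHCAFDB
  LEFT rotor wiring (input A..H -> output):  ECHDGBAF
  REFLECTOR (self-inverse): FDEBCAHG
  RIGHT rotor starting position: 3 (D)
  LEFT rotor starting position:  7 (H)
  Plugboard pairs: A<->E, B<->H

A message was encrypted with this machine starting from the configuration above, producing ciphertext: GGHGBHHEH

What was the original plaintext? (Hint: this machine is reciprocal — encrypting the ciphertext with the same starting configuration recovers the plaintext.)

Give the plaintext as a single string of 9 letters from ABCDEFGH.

Answer: HEABADAAA

Derivation:
Char 1 ('G'): step: R->4, L=7; G->plug->G->R->D->L->A->refl->F->L'->B->R'->B->plug->H
Char 2 ('G'): step: R->5, L=7; G->plug->G->R->F->L->H->refl->G->L'->A->R'->A->plug->E
Char 3 ('H'): step: R->6, L=7; H->plug->B->R->D->L->A->refl->F->L'->B->R'->E->plug->A
Char 4 ('G'): step: R->7, L=7; G->plug->G->R->G->L->C->refl->E->L'->E->R'->H->plug->B
Char 5 ('B'): step: R->0, L->0 (L advanced); B->plug->H->R->B->L->C->refl->E->L'->A->R'->E->plug->A
Char 6 ('H'): step: R->1, L=0; H->plug->B->R->G->L->A->refl->F->L'->H->R'->D->plug->D
Char 7 ('H'): step: R->2, L=0; H->plug->B->R->A->L->E->refl->C->L'->B->R'->E->plug->A
Char 8 ('E'): step: R->3, L=0; E->plug->A->R->H->L->F->refl->A->L'->G->R'->E->plug->A
Char 9 ('H'): step: R->4, L=0; H->plug->B->R->B->L->C->refl->E->L'->A->R'->E->plug->A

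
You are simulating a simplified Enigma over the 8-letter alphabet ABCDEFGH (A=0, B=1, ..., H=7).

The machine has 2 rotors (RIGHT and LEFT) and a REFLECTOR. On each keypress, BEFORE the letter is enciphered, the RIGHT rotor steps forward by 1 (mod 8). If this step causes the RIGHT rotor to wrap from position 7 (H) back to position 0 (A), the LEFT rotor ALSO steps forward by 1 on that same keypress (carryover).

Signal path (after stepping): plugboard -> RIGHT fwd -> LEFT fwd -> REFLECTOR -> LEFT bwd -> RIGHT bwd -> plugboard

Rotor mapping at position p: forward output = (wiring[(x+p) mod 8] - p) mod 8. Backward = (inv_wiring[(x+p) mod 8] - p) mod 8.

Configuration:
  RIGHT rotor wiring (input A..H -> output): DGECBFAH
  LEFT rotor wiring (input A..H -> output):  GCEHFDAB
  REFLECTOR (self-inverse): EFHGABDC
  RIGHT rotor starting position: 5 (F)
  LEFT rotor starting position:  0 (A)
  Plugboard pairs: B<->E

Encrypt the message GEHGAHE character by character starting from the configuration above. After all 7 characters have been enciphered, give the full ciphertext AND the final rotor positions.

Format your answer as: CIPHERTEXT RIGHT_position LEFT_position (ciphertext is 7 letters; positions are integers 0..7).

Char 1 ('G'): step: R->6, L=0; G->plug->G->R->D->L->H->refl->C->L'->B->R'->B->plug->E
Char 2 ('E'): step: R->7, L=0; E->plug->B->R->E->L->F->refl->B->L'->H->R'->C->plug->C
Char 3 ('H'): step: R->0, L->1 (L advanced); H->plug->H->R->H->L->F->refl->B->L'->A->R'->G->plug->G
Char 4 ('G'): step: R->1, L=1; G->plug->G->R->G->L->A->refl->E->L'->D->R'->B->plug->E
Char 5 ('A'): step: R->2, L=1; A->plug->A->R->C->L->G->refl->D->L'->B->R'->G->plug->G
Char 6 ('H'): step: R->3, L=1; H->plug->H->R->B->L->D->refl->G->L'->C->R'->C->plug->C
Char 7 ('E'): step: R->4, L=1; E->plug->B->R->B->L->D->refl->G->L'->C->R'->F->plug->F
Final: ciphertext=ECGEGCF, RIGHT=4, LEFT=1

Answer: ECGEGCF 4 1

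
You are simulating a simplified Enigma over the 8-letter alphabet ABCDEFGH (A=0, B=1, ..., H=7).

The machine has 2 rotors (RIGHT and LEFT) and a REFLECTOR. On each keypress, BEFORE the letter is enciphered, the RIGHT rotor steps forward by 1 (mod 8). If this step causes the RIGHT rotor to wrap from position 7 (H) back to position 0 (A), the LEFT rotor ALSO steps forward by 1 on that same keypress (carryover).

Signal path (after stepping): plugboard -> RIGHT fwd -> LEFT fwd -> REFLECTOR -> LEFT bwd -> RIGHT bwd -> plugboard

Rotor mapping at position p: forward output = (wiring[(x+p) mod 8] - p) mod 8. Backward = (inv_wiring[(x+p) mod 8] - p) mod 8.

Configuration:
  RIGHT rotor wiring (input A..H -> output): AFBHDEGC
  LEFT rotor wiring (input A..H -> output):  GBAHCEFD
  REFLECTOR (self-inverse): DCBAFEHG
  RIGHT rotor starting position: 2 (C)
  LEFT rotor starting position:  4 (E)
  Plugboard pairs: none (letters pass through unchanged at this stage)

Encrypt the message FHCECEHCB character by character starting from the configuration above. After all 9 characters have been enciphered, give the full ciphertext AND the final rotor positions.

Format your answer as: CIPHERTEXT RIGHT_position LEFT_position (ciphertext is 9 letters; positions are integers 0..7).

Answer: HBHAGGABG 3 5

Derivation:
Char 1 ('F'): step: R->3, L=4; F->plug->F->R->F->L->F->refl->E->L'->G->R'->H->plug->H
Char 2 ('H'): step: R->4, L=4; H->plug->H->R->D->L->H->refl->G->L'->A->R'->B->plug->B
Char 3 ('C'): step: R->5, L=4; C->plug->C->R->F->L->F->refl->E->L'->G->R'->H->plug->H
Char 4 ('E'): step: R->6, L=4; E->plug->E->R->D->L->H->refl->G->L'->A->R'->A->plug->A
Char 5 ('C'): step: R->7, L=4; C->plug->C->R->G->L->E->refl->F->L'->F->R'->G->plug->G
Char 6 ('E'): step: R->0, L->5 (L advanced); E->plug->E->R->D->L->B->refl->C->L'->G->R'->G->plug->G
Char 7 ('H'): step: R->1, L=5; H->plug->H->R->H->L->F->refl->E->L'->E->R'->A->plug->A
Char 8 ('C'): step: R->2, L=5; C->plug->C->R->B->L->A->refl->D->L'->F->R'->B->plug->B
Char 9 ('B'): step: R->3, L=5; B->plug->B->R->A->L->H->refl->G->L'->C->R'->G->plug->G
Final: ciphertext=HBHAGGABG, RIGHT=3, LEFT=5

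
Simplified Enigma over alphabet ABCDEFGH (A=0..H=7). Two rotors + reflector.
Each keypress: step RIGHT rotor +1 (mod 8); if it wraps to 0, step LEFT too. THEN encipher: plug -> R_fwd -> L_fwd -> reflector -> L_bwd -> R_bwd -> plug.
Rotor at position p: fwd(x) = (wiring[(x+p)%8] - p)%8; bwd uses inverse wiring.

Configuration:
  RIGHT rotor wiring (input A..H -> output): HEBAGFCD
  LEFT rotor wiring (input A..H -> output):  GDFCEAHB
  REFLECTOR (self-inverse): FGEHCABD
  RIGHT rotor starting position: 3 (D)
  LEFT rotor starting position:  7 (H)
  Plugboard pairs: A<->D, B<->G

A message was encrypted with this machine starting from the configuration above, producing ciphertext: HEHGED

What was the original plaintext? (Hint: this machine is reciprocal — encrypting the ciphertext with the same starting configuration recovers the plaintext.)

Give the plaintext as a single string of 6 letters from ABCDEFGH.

Char 1 ('H'): step: R->4, L=7; H->plug->H->R->E->L->D->refl->H->L'->B->R'->B->plug->G
Char 2 ('E'): step: R->5, L=7; E->plug->E->R->H->L->A->refl->F->L'->F->R'->B->plug->G
Char 3 ('H'): step: R->6, L=7; H->plug->H->R->H->L->A->refl->F->L'->F->R'->B->plug->G
Char 4 ('G'): step: R->7, L=7; G->plug->B->R->A->L->C->refl->E->L'->C->R'->D->plug->A
Char 5 ('E'): step: R->0, L->0 (L advanced); E->plug->E->R->G->L->H->refl->D->L'->B->R'->C->plug->C
Char 6 ('D'): step: R->1, L=0; D->plug->A->R->D->L->C->refl->E->L'->E->R'->E->plug->E

Answer: GGGACE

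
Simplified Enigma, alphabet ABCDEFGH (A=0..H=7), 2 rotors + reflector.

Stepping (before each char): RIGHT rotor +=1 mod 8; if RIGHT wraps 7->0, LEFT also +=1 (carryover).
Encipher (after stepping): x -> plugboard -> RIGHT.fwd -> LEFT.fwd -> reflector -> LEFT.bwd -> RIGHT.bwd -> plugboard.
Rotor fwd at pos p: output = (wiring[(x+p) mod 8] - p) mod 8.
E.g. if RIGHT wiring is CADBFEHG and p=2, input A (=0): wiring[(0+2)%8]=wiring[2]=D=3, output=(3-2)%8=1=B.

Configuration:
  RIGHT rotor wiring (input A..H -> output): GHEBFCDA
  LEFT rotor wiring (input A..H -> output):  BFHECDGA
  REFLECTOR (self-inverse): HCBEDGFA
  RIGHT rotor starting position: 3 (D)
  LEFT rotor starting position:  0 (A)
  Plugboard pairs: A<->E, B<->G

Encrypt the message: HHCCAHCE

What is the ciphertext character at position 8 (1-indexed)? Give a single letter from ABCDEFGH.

Char 1 ('H'): step: R->4, L=0; H->plug->H->R->F->L->D->refl->E->L'->D->R'->F->plug->F
Char 2 ('H'): step: R->5, L=0; H->plug->H->R->A->L->B->refl->C->L'->E->R'->G->plug->B
Char 3 ('C'): step: R->6, L=0; C->plug->C->R->A->L->B->refl->C->L'->E->R'->H->plug->H
Char 4 ('C'): step: R->7, L=0; C->plug->C->R->A->L->B->refl->C->L'->E->R'->H->plug->H
Char 5 ('A'): step: R->0, L->1 (L advanced); A->plug->E->R->F->L->F->refl->G->L'->B->R'->D->plug->D
Char 6 ('H'): step: R->1, L=1; H->plug->H->R->F->L->F->refl->G->L'->B->R'->E->plug->A
Char 7 ('C'): step: R->2, L=1; C->plug->C->R->D->L->B->refl->C->L'->E->R'->G->plug->B
Char 8 ('E'): step: R->3, L=1; E->plug->A->R->G->L->H->refl->A->L'->H->R'->C->plug->C

C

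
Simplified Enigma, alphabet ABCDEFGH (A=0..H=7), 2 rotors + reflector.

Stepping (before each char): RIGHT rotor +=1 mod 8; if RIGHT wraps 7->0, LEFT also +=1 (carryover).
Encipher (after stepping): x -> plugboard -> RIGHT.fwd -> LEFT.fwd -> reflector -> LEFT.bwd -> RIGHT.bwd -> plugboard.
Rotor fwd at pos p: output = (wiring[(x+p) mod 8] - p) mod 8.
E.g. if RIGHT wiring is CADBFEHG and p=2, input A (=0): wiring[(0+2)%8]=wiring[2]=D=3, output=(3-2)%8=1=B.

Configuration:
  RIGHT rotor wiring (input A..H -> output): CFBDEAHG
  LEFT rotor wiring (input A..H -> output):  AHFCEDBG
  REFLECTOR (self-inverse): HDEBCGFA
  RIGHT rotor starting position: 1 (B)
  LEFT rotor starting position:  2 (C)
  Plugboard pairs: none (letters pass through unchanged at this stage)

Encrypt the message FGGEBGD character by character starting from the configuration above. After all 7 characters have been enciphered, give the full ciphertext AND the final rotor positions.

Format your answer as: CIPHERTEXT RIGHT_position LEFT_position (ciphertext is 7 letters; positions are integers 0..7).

Answer: BCDAEEB 0 3

Derivation:
Char 1 ('F'): step: R->2, L=2; F->plug->F->R->E->L->H->refl->A->L'->B->R'->B->plug->B
Char 2 ('G'): step: R->3, L=2; G->plug->G->R->C->L->C->refl->E->L'->F->R'->C->plug->C
Char 3 ('G'): step: R->4, L=2; G->plug->G->R->F->L->E->refl->C->L'->C->R'->D->plug->D
Char 4 ('E'): step: R->5, L=2; E->plug->E->R->A->L->D->refl->B->L'->D->R'->A->plug->A
Char 5 ('B'): step: R->6, L=2; B->plug->B->R->A->L->D->refl->B->L'->D->R'->E->plug->E
Char 6 ('G'): step: R->7, L=2; G->plug->G->R->B->L->A->refl->H->L'->E->R'->E->plug->E
Char 7 ('D'): step: R->0, L->3 (L advanced); D->plug->D->R->D->L->G->refl->F->L'->F->R'->B->plug->B
Final: ciphertext=BCDAEEB, RIGHT=0, LEFT=3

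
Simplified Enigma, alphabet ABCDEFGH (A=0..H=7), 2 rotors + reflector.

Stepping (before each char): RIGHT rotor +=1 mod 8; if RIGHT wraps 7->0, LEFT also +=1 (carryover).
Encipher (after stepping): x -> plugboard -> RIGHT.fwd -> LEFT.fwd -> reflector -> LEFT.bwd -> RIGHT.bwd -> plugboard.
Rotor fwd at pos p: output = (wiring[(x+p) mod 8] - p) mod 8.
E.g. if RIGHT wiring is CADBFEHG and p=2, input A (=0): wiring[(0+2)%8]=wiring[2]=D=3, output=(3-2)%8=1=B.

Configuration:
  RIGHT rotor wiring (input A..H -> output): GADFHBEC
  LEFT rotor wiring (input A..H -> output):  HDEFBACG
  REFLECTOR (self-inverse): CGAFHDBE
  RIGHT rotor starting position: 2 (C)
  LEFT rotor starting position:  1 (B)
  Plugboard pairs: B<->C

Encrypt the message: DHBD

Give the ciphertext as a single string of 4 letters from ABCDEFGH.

Answer: BDCC

Derivation:
Char 1 ('D'): step: R->3, L=1; D->plug->D->R->B->L->D->refl->F->L'->G->R'->C->plug->B
Char 2 ('H'): step: R->4, L=1; H->plug->H->R->B->L->D->refl->F->L'->G->R'->D->plug->D
Char 3 ('B'): step: R->5, L=1; B->plug->C->R->F->L->B->refl->G->L'->H->R'->B->plug->C
Char 4 ('D'): step: R->6, L=1; D->plug->D->R->C->L->E->refl->H->L'->E->R'->B->plug->C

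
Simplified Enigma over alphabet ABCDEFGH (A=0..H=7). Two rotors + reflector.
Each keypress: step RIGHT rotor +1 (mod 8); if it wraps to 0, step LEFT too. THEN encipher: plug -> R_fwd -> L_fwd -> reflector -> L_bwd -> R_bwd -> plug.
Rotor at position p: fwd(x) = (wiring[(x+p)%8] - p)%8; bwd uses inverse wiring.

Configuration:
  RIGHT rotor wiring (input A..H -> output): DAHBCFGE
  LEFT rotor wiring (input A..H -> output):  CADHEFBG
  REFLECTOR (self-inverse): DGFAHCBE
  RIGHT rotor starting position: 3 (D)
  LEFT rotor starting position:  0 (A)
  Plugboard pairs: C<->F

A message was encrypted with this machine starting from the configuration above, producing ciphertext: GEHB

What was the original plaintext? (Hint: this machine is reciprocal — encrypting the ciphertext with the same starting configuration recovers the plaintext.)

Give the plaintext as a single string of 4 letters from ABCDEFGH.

Answer: CGBC

Derivation:
Char 1 ('G'): step: R->4, L=0; G->plug->G->R->D->L->H->refl->E->L'->E->R'->F->plug->C
Char 2 ('E'): step: R->5, L=0; E->plug->E->R->D->L->H->refl->E->L'->E->R'->G->plug->G
Char 3 ('H'): step: R->6, L=0; H->plug->H->R->H->L->G->refl->B->L'->G->R'->B->plug->B
Char 4 ('B'): step: R->7, L=0; B->plug->B->R->E->L->E->refl->H->L'->D->R'->F->plug->C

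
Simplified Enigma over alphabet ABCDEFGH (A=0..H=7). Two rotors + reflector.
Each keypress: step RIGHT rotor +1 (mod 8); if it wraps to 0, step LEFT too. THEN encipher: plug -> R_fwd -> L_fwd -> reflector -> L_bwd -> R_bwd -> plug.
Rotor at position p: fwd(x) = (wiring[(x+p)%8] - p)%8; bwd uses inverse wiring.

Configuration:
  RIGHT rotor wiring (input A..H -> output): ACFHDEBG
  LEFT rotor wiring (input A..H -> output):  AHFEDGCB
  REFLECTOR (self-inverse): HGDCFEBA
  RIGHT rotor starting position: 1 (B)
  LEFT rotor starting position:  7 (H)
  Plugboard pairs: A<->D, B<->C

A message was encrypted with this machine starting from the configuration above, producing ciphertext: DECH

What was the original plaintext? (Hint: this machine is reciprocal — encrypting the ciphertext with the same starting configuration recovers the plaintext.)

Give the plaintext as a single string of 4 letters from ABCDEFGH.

Char 1 ('D'): step: R->2, L=7; D->plug->A->R->D->L->G->refl->B->L'->B->R'->C->plug->B
Char 2 ('E'): step: R->3, L=7; E->plug->E->R->D->L->G->refl->B->L'->B->R'->C->plug->B
Char 3 ('C'): step: R->4, L=7; C->plug->B->R->A->L->C->refl->D->L'->H->R'->A->plug->D
Char 4 ('H'): step: R->5, L=7; H->plug->H->R->G->L->H->refl->A->L'->C->R'->G->plug->G

Answer: BBDG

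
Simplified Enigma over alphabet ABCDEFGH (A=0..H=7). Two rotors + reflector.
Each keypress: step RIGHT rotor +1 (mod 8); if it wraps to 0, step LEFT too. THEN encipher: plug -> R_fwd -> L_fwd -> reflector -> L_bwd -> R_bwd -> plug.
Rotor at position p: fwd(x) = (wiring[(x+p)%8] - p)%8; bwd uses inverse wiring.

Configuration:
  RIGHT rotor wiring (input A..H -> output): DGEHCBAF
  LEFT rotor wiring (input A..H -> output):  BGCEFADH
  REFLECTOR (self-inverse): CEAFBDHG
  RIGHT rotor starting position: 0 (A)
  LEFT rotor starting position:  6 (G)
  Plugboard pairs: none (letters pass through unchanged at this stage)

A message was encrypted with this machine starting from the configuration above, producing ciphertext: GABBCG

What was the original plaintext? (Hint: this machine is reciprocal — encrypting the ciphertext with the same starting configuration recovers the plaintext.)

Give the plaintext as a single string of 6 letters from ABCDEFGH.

Answer: DCGAGF

Derivation:
Char 1 ('G'): step: R->1, L=6; G->plug->G->R->E->L->E->refl->B->L'->B->R'->D->plug->D
Char 2 ('A'): step: R->2, L=6; A->plug->A->R->C->L->D->refl->F->L'->A->R'->C->plug->C
Char 3 ('B'): step: R->3, L=6; B->plug->B->R->H->L->C->refl->A->L'->D->R'->G->plug->G
Char 4 ('B'): step: R->4, L=6; B->plug->B->R->F->L->G->refl->H->L'->G->R'->A->plug->A
Char 5 ('C'): step: R->5, L=6; C->plug->C->R->A->L->F->refl->D->L'->C->R'->G->plug->G
Char 6 ('G'): step: R->6, L=6; G->plug->G->R->E->L->E->refl->B->L'->B->R'->F->plug->F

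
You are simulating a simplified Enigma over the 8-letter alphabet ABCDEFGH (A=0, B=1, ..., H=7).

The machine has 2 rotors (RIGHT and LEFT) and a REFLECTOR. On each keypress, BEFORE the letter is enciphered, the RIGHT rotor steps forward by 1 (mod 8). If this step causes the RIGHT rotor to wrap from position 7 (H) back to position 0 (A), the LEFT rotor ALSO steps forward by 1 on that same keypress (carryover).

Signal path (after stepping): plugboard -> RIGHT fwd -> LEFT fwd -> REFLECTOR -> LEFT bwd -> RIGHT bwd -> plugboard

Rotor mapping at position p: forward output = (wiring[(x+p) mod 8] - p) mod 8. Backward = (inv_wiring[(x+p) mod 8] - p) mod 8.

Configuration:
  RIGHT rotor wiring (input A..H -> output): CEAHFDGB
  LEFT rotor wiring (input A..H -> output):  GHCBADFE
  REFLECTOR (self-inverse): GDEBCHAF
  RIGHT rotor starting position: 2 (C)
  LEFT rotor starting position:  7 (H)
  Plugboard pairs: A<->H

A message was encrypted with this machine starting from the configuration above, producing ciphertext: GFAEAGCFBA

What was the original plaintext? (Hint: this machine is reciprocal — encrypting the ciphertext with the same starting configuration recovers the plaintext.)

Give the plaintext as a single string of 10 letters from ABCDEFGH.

Answer: CHBGHAAAFD

Derivation:
Char 1 ('G'): step: R->3, L=7; G->plug->G->R->B->L->H->refl->F->L'->A->R'->C->plug->C
Char 2 ('F'): step: R->4, L=7; F->plug->F->R->A->L->F->refl->H->L'->B->R'->A->plug->H
Char 3 ('A'): step: R->5, L=7; A->plug->H->R->A->L->F->refl->H->L'->B->R'->B->plug->B
Char 4 ('E'): step: R->6, L=7; E->plug->E->R->C->L->A->refl->G->L'->H->R'->G->plug->G
Char 5 ('A'): step: R->7, L=7; A->plug->H->R->H->L->G->refl->A->L'->C->R'->A->plug->H
Char 6 ('G'): step: R->0, L->0 (L advanced); G->plug->G->R->G->L->F->refl->H->L'->B->R'->H->plug->A
Char 7 ('C'): step: R->1, L=0; C->plug->C->R->G->L->F->refl->H->L'->B->R'->H->plug->A
Char 8 ('F'): step: R->2, L=0; F->plug->F->R->H->L->E->refl->C->L'->C->R'->H->plug->A
Char 9 ('B'): step: R->3, L=0; B->plug->B->R->C->L->C->refl->E->L'->H->R'->F->plug->F
Char 10 ('A'): step: R->4, L=0; A->plug->H->R->D->L->B->refl->D->L'->F->R'->D->plug->D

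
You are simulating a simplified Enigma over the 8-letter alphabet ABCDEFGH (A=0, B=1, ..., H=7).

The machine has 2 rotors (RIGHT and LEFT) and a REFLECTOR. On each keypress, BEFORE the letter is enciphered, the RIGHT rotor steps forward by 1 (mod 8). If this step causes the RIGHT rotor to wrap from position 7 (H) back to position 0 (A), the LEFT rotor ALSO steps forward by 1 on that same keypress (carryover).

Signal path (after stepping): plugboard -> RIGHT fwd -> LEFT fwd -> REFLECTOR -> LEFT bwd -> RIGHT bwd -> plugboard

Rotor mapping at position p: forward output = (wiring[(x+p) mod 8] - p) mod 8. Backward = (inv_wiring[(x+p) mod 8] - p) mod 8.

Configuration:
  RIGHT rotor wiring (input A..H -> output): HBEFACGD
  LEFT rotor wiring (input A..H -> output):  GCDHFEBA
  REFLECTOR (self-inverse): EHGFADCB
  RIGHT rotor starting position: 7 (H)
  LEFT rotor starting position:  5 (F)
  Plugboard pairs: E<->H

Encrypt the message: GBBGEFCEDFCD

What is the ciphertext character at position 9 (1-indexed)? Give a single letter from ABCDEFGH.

Char 1 ('G'): step: R->0, L->6 (L advanced); G->plug->G->R->G->L->H->refl->B->L'->F->R'->D->plug->D
Char 2 ('B'): step: R->1, L=6; B->plug->B->R->D->L->E->refl->A->L'->C->R'->G->plug->G
Char 3 ('B'): step: R->2, L=6; B->plug->B->R->D->L->E->refl->A->L'->C->R'->A->plug->A
Char 4 ('G'): step: R->3, L=6; G->plug->G->R->G->L->H->refl->B->L'->F->R'->B->plug->B
Char 5 ('E'): step: R->4, L=6; E->plug->H->R->B->L->C->refl->G->L'->H->R'->D->plug->D
Char 6 ('F'): step: R->5, L=6; F->plug->F->R->H->L->G->refl->C->L'->B->R'->B->plug->B
Char 7 ('C'): step: R->6, L=6; C->plug->C->R->B->L->C->refl->G->L'->H->R'->F->plug->F
Char 8 ('E'): step: R->7, L=6; E->plug->H->R->H->L->G->refl->C->L'->B->R'->F->plug->F
Char 9 ('D'): step: R->0, L->7 (L advanced); D->plug->D->R->F->L->G->refl->C->L'->H->R'->A->plug->A

A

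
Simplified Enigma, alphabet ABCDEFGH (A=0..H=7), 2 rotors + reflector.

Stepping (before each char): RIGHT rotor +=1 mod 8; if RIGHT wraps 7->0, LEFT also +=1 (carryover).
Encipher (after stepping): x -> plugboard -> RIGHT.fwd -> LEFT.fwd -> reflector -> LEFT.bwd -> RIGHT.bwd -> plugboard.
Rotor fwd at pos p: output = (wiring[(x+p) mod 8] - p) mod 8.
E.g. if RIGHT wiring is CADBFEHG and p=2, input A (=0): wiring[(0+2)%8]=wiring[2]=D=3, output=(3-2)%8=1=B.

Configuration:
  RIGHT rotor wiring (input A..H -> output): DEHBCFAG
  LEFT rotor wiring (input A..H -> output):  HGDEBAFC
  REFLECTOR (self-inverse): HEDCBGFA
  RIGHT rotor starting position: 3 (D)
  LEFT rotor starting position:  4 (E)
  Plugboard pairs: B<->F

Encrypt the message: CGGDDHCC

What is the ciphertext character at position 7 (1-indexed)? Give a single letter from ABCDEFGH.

Char 1 ('C'): step: R->4, L=4; C->plug->C->R->E->L->D->refl->C->L'->F->R'->H->plug->H
Char 2 ('G'): step: R->5, L=4; G->plug->G->R->E->L->D->refl->C->L'->F->R'->H->plug->H
Char 3 ('G'): step: R->6, L=4; G->plug->G->R->E->L->D->refl->C->L'->F->R'->C->plug->C
Char 4 ('D'): step: R->7, L=4; D->plug->D->R->A->L->F->refl->G->L'->D->R'->F->plug->B
Char 5 ('D'): step: R->0, L->5 (L advanced); D->plug->D->R->B->L->A->refl->H->L'->G->R'->H->plug->H
Char 6 ('H'): step: R->1, L=5; H->plug->H->R->C->L->F->refl->G->L'->F->R'->G->plug->G
Char 7 ('C'): step: R->2, L=5; C->plug->C->R->A->L->D->refl->C->L'->D->R'->D->plug->D

D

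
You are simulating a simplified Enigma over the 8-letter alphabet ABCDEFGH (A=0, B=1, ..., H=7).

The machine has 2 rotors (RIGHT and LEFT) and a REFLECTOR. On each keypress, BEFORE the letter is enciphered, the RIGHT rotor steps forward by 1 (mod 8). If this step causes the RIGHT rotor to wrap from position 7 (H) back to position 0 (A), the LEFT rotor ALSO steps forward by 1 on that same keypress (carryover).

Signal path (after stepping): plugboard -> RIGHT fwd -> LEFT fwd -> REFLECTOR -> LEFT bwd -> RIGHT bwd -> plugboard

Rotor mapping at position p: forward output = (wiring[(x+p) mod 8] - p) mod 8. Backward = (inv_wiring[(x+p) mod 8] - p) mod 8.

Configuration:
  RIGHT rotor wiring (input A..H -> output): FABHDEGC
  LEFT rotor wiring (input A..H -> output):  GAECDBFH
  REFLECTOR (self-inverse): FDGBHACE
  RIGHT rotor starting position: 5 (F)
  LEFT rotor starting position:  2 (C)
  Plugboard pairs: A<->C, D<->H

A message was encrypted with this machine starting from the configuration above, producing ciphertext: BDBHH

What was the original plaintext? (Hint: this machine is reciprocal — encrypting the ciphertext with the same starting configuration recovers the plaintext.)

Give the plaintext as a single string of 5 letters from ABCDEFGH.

Char 1 ('B'): step: R->6, L=2; B->plug->B->R->E->L->D->refl->B->L'->C->R'->D->plug->H
Char 2 ('D'): step: R->7, L=2; D->plug->H->R->H->L->G->refl->C->L'->A->R'->E->plug->E
Char 3 ('B'): step: R->0, L->3 (L advanced); B->plug->B->R->A->L->H->refl->E->L'->E->R'->F->plug->F
Char 4 ('H'): step: R->1, L=3; H->plug->D->R->C->L->G->refl->C->L'->D->R'->E->plug->E
Char 5 ('H'): step: R->2, L=3; H->plug->D->R->C->L->G->refl->C->L'->D->R'->G->plug->G

Answer: HEFEG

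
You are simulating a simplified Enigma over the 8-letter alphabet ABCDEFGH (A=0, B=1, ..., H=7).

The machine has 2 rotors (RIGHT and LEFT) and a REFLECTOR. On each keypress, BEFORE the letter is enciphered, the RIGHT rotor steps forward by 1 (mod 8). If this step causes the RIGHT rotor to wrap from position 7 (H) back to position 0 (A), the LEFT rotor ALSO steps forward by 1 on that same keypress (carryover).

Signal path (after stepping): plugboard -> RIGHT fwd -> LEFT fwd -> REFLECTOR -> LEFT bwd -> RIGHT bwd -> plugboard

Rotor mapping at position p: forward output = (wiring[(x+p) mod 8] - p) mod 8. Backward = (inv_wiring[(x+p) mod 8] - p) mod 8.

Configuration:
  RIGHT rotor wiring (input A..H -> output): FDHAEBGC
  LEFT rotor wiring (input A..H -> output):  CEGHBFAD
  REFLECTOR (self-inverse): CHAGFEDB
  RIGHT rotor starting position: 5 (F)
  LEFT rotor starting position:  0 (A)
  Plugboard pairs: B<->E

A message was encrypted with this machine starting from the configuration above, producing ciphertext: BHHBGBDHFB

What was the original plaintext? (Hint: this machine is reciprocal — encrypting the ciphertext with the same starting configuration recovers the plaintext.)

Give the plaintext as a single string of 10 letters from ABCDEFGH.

Char 1 ('B'): step: R->6, L=0; B->plug->E->R->B->L->E->refl->F->L'->F->R'->D->plug->D
Char 2 ('H'): step: R->7, L=0; H->plug->H->R->H->L->D->refl->G->L'->C->R'->G->plug->G
Char 3 ('H'): step: R->0, L->1 (L advanced); H->plug->H->R->C->L->G->refl->D->L'->A->R'->D->plug->D
Char 4 ('B'): step: R->1, L=1; B->plug->E->R->A->L->D->refl->G->L'->C->R'->A->plug->A
Char 5 ('G'): step: R->2, L=1; G->plug->G->R->D->L->A->refl->C->L'->G->R'->B->plug->E
Char 6 ('B'): step: R->3, L=1; B->plug->E->R->H->L->B->refl->H->L'->F->R'->A->plug->A
Char 7 ('D'): step: R->4, L=1; D->plug->D->R->G->L->C->refl->A->L'->D->R'->G->plug->G
Char 8 ('H'): step: R->5, L=1; H->plug->H->R->H->L->B->refl->H->L'->F->R'->C->plug->C
Char 9 ('F'): step: R->6, L=1; F->plug->F->R->C->L->G->refl->D->L'->A->R'->A->plug->A
Char 10 ('B'): step: R->7, L=1; B->plug->E->R->B->L->F->refl->E->L'->E->R'->C->plug->C

Answer: DGDAEAGCAC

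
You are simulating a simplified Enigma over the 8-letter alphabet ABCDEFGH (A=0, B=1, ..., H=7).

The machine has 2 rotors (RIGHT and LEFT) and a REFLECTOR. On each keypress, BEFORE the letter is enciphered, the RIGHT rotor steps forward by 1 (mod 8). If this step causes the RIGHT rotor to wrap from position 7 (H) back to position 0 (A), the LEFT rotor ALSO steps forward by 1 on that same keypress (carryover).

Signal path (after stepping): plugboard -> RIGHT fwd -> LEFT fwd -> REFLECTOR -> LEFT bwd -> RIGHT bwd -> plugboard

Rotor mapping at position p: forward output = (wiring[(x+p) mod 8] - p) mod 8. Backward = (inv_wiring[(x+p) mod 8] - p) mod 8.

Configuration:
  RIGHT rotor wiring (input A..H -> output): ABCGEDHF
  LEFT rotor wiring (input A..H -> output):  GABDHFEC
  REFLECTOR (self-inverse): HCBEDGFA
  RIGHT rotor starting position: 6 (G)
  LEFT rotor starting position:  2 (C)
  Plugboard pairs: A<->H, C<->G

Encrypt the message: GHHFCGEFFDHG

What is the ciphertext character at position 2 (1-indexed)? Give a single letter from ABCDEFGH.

Char 1 ('G'): step: R->7, L=2; G->plug->C->R->C->L->F->refl->G->L'->H->R'->E->plug->E
Char 2 ('H'): step: R->0, L->3 (L advanced); H->plug->A->R->A->L->A->refl->H->L'->E->R'->E->plug->E

E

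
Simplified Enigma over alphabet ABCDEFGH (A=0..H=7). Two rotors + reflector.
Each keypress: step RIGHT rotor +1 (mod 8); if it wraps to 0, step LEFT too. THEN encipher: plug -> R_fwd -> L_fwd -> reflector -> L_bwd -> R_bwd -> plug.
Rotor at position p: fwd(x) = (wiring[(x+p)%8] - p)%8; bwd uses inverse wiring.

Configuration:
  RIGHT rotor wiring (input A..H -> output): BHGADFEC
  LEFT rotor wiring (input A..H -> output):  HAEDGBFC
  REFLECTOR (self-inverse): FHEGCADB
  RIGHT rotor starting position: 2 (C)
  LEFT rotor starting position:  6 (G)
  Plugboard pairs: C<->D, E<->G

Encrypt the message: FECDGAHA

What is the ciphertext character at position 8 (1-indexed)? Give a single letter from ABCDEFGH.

Char 1 ('F'): step: R->3, L=6; F->plug->F->R->G->L->A->refl->F->L'->F->R'->A->plug->A
Char 2 ('E'): step: R->4, L=6; E->plug->G->R->C->L->B->refl->H->L'->A->R'->C->plug->D
Char 3 ('C'): step: R->5, L=6; C->plug->D->R->E->L->G->refl->D->L'->H->R'->B->plug->B
Char 4 ('D'): step: R->6, L=6; D->plug->C->R->D->L->C->refl->E->L'->B->R'->D->plug->C
Char 5 ('G'): step: R->7, L=6; G->plug->E->R->B->L->E->refl->C->L'->D->R'->A->plug->A
Char 6 ('A'): step: R->0, L->7 (L advanced); A->plug->A->R->B->L->A->refl->F->L'->D->R'->E->plug->G
Char 7 ('H'): step: R->1, L=7; H->plug->H->R->A->L->D->refl->G->L'->H->R'->C->plug->D
Char 8 ('A'): step: R->2, L=7; A->plug->A->R->E->L->E->refl->C->L'->G->R'->B->plug->B

B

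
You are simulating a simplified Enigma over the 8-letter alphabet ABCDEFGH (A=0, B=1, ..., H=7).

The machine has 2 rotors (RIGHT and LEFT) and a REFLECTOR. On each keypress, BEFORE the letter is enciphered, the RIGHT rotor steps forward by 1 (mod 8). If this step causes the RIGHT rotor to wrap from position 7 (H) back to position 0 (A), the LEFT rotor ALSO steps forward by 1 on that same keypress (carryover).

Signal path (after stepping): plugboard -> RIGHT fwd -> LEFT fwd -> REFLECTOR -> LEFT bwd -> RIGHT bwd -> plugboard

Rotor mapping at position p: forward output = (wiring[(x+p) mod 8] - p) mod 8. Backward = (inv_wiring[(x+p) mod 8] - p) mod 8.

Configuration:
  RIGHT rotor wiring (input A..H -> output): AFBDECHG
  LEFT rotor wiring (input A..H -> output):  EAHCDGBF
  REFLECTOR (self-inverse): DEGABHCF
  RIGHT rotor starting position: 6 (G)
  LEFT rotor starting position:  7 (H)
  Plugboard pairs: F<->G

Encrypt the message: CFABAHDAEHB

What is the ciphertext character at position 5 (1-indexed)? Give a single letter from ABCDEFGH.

Char 1 ('C'): step: R->7, L=7; C->plug->C->R->G->L->H->refl->F->L'->B->R'->B->plug->B
Char 2 ('F'): step: R->0, L->0 (L advanced); F->plug->G->R->H->L->F->refl->H->L'->C->R'->F->plug->G
Char 3 ('A'): step: R->1, L=0; A->plug->A->R->E->L->D->refl->A->L'->B->R'->E->plug->E
Char 4 ('B'): step: R->2, L=0; B->plug->B->R->B->L->A->refl->D->L'->E->R'->F->plug->G
Char 5 ('A'): step: R->3, L=0; A->plug->A->R->A->L->E->refl->B->L'->G->R'->H->plug->H

H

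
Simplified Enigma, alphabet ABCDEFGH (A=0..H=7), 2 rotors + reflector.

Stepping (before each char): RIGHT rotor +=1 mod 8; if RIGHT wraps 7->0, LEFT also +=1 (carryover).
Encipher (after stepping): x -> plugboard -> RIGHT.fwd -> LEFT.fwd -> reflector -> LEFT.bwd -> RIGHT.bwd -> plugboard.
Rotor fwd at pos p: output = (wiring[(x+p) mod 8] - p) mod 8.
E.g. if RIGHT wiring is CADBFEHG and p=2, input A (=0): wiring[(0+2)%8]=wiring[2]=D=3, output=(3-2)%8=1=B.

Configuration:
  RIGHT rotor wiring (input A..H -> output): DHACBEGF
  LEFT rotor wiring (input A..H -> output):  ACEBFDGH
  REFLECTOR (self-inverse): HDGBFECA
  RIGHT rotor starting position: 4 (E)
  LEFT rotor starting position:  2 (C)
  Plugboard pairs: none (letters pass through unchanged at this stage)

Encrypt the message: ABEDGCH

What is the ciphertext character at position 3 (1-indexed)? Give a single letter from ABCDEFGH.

Char 1 ('A'): step: R->5, L=2; A->plug->A->R->H->L->A->refl->H->L'->B->R'->B->plug->B
Char 2 ('B'): step: R->6, L=2; B->plug->B->R->H->L->A->refl->H->L'->B->R'->D->plug->D
Char 3 ('E'): step: R->7, L=2; E->plug->E->R->D->L->B->refl->D->L'->C->R'->F->plug->F

F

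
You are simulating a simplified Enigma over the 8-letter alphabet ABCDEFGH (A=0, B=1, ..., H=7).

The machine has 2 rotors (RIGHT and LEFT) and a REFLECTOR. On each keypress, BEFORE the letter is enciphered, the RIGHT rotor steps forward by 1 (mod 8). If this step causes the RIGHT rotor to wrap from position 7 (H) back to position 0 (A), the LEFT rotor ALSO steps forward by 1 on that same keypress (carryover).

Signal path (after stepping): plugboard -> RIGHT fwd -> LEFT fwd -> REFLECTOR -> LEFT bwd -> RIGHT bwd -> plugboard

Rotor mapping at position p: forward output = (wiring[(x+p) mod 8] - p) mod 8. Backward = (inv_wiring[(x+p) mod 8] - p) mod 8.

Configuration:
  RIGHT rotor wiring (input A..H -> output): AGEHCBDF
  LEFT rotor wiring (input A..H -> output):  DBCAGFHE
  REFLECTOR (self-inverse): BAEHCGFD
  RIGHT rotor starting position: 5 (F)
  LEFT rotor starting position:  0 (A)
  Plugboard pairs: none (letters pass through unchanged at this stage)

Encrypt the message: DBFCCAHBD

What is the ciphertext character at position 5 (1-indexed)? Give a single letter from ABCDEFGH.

Char 1 ('D'): step: R->6, L=0; D->plug->D->R->A->L->D->refl->H->L'->G->R'->E->plug->E
Char 2 ('B'): step: R->7, L=0; B->plug->B->R->B->L->B->refl->A->L'->D->R'->F->plug->F
Char 3 ('F'): step: R->0, L->1 (L advanced); F->plug->F->R->B->L->B->refl->A->L'->A->R'->A->plug->A
Char 4 ('C'): step: R->1, L=1; C->plug->C->R->G->L->D->refl->H->L'->C->R'->F->plug->F
Char 5 ('C'): step: R->2, L=1; C->plug->C->R->A->L->A->refl->B->L'->B->R'->E->plug->E

E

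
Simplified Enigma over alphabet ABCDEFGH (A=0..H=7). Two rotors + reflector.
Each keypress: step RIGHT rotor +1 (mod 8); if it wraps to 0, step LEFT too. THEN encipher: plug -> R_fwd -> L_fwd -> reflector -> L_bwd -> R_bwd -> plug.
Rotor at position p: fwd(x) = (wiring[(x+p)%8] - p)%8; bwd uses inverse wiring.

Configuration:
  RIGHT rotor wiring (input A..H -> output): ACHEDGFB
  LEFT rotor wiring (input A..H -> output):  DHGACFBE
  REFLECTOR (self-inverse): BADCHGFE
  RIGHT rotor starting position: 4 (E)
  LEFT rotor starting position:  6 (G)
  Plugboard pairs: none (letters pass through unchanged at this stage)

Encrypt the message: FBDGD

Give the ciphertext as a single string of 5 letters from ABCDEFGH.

Char 1 ('F'): step: R->5, L=6; F->plug->F->R->C->L->F->refl->G->L'->B->R'->A->plug->A
Char 2 ('B'): step: R->6, L=6; B->plug->B->R->D->L->B->refl->A->L'->E->R'->D->plug->D
Char 3 ('D'): step: R->7, L=6; D->plug->D->R->A->L->D->refl->C->L'->F->R'->E->plug->E
Char 4 ('G'): step: R->0, L->7 (L advanced); G->plug->G->R->F->L->D->refl->C->L'->H->R'->C->plug->C
Char 5 ('D'): step: R->1, L=7; D->plug->D->R->C->L->A->refl->B->L'->E->R'->F->plug->F

Answer: ADECF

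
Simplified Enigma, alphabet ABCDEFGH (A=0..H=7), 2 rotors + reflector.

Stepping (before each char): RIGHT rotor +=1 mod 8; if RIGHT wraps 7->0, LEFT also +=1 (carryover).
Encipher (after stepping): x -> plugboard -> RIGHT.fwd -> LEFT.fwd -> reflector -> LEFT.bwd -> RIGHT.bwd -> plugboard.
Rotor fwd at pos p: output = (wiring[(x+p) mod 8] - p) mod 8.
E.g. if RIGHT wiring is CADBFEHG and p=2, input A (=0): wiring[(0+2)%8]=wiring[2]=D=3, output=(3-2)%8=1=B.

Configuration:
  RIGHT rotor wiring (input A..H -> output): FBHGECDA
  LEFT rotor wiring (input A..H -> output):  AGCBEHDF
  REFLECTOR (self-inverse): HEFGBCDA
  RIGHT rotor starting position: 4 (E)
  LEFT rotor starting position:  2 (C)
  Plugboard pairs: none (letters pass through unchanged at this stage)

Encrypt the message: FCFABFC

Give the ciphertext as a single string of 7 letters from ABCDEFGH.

Char 1 ('F'): step: R->5, L=2; F->plug->F->R->C->L->C->refl->F->L'->D->R'->C->plug->C
Char 2 ('C'): step: R->6, L=2; C->plug->C->R->H->L->E->refl->B->L'->E->R'->H->plug->H
Char 3 ('F'): step: R->7, L=2; F->plug->F->R->F->L->D->refl->G->L'->G->R'->B->plug->B
Char 4 ('A'): step: R->0, L->3 (L advanced); A->plug->A->R->F->L->F->refl->C->L'->E->R'->E->plug->E
Char 5 ('B'): step: R->1, L=3; B->plug->B->R->G->L->D->refl->G->L'->A->R'->A->plug->A
Char 6 ('F'): step: R->2, L=3; F->plug->F->R->G->L->D->refl->G->L'->A->R'->D->plug->D
Char 7 ('C'): step: R->3, L=3; C->plug->C->R->H->L->H->refl->A->L'->D->R'->A->plug->A

Answer: CHBEADA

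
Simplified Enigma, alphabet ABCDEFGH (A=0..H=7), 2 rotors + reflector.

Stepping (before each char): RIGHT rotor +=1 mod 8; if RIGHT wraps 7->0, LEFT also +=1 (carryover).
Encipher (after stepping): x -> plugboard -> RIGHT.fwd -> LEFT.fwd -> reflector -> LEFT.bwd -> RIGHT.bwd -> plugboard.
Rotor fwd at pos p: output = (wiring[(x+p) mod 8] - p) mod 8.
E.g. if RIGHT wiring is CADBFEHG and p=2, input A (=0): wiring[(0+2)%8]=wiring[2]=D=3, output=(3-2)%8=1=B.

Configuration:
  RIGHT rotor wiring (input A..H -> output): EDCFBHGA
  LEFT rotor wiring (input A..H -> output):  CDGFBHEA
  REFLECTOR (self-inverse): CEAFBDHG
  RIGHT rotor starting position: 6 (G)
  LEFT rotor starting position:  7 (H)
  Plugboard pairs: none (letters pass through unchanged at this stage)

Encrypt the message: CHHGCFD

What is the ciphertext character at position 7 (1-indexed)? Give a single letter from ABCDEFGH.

Char 1 ('C'): step: R->7, L=7; C->plug->C->R->E->L->G->refl->H->L'->D->R'->D->plug->D
Char 2 ('H'): step: R->0, L->0 (L advanced); H->plug->H->R->A->L->C->refl->A->L'->H->R'->F->plug->F
Char 3 ('H'): step: R->1, L=0; H->plug->H->R->D->L->F->refl->D->L'->B->R'->B->plug->B
Char 4 ('G'): step: R->2, L=0; G->plug->G->R->C->L->G->refl->H->L'->F->R'->D->plug->D
Char 5 ('C'): step: R->3, L=0; C->plug->C->R->E->L->B->refl->E->L'->G->R'->B->plug->B
Char 6 ('F'): step: R->4, L=0; F->plug->F->R->H->L->A->refl->C->L'->A->R'->E->plug->E
Char 7 ('D'): step: R->5, L=0; D->plug->D->R->H->L->A->refl->C->L'->A->R'->G->plug->G

G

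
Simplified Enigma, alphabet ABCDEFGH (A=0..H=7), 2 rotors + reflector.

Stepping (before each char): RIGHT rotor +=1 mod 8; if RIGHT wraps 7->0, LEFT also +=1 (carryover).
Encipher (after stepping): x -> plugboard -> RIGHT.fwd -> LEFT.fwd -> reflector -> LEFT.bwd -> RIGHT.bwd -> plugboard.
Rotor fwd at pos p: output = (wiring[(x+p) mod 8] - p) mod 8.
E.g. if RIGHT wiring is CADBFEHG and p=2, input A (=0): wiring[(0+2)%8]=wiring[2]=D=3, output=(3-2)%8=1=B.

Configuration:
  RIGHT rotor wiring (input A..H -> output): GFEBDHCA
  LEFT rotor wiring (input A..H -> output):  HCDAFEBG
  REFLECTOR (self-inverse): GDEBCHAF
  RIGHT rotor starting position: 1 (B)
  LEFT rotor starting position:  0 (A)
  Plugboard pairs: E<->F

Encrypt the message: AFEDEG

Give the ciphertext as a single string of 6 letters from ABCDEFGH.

Answer: EHHBDE

Derivation:
Char 1 ('A'): step: R->2, L=0; A->plug->A->R->C->L->D->refl->B->L'->G->R'->F->plug->E
Char 2 ('F'): step: R->3, L=0; F->plug->E->R->F->L->E->refl->C->L'->B->R'->H->plug->H
Char 3 ('E'): step: R->4, L=0; E->plug->F->R->B->L->C->refl->E->L'->F->R'->H->plug->H
Char 4 ('D'): step: R->5, L=0; D->plug->D->R->B->L->C->refl->E->L'->F->R'->B->plug->B
Char 5 ('E'): step: R->6, L=0; E->plug->F->R->D->L->A->refl->G->L'->H->R'->D->plug->D
Char 6 ('G'): step: R->7, L=0; G->plug->G->R->A->L->H->refl->F->L'->E->R'->F->plug->E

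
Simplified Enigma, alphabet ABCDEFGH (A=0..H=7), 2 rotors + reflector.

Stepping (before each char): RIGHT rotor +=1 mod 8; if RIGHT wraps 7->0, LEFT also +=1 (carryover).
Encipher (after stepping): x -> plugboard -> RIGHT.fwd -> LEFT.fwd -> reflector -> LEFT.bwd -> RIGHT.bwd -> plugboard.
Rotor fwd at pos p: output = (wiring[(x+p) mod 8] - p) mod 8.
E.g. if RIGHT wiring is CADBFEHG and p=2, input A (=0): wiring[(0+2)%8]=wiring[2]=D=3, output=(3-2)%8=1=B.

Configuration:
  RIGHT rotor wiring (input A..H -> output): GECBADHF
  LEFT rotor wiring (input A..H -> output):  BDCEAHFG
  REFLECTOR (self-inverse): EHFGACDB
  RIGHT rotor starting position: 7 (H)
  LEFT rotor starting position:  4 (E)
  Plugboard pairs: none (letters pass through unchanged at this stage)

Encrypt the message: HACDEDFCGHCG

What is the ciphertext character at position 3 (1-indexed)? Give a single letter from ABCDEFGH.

Char 1 ('H'): step: R->0, L->5 (L advanced); H->plug->H->R->F->L->F->refl->C->L'->A->R'->E->plug->E
Char 2 ('A'): step: R->1, L=5; A->plug->A->R->D->L->E->refl->A->L'->B->R'->B->plug->B
Char 3 ('C'): step: R->2, L=5; C->plug->C->R->G->L->H->refl->B->L'->C->R'->H->plug->H

H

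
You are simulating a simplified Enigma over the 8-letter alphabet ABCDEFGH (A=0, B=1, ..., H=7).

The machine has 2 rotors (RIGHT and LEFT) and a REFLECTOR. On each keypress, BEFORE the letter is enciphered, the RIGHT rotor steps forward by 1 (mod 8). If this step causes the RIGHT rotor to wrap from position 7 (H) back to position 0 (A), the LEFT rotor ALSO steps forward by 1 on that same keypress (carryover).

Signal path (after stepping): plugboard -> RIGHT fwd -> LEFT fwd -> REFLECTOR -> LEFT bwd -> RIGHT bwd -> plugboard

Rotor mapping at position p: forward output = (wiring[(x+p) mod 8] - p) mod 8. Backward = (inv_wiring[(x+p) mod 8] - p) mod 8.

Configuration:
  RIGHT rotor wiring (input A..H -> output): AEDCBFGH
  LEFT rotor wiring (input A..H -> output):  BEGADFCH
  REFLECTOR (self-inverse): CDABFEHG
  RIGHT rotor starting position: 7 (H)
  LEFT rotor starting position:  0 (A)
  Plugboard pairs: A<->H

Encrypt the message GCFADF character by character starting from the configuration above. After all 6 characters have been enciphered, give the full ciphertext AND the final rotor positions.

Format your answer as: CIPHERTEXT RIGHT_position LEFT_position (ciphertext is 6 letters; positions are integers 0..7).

Char 1 ('G'): step: R->0, L->1 (L advanced); G->plug->G->R->G->L->G->refl->H->L'->C->R'->D->plug->D
Char 2 ('C'): step: R->1, L=1; C->plug->C->R->B->L->F->refl->E->L'->E->R'->E->plug->E
Char 3 ('F'): step: R->2, L=1; F->plug->F->R->F->L->B->refl->D->L'->A->R'->B->plug->B
Char 4 ('A'): step: R->3, L=1; A->plug->H->R->A->L->D->refl->B->L'->F->R'->F->plug->F
Char 5 ('D'): step: R->4, L=1; D->plug->D->R->D->L->C->refl->A->L'->H->R'->G->plug->G
Char 6 ('F'): step: R->5, L=1; F->plug->F->R->G->L->G->refl->H->L'->C->R'->C->plug->C
Final: ciphertext=DEBFGC, RIGHT=5, LEFT=1

Answer: DEBFGC 5 1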